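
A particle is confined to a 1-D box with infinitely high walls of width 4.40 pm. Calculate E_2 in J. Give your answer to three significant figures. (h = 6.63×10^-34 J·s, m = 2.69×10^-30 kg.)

For an infinite well E_n = n²h²/(8mL²), so E_1 = h²/(8mL²) = (6.63×10^-34)²/(8·2.69×10^-30·(4.40×10^-12 m)²) = 1.055×10^-15 J.
Then E_2 = 2²·E_1 = 4·1.055×10^-15 J = 4.22×10^-15 J.

E_2 = 4.22×10^-15 J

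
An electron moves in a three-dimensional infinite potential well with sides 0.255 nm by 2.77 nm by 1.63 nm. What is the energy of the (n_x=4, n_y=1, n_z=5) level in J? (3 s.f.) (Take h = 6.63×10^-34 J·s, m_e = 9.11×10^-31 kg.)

E = 1.54×10^-17 J

For a 3D rectangular well E = (h²/8m_e)·Σ n_i²/L_i² = (6.63×10^-34)²/(8·9.11×10^-31) · [4²/(0.255 nm)² + 1²/(2.77 nm)² + 5²/(1.63 nm)²].
Evaluating gives E = 1.54×10^-17 J.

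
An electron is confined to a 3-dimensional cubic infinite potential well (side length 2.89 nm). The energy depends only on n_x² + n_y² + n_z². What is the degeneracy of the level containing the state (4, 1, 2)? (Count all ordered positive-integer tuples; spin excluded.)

degeneracy = 6

The level has n_x² + n_y² + n_z² = 21. The ordered positive-integer solutions are (1, 2, 4), (1, 4, 2), (2, 1, 4), (2, 4, 1), (4, 1, 2), (4, 2, 1).
That gives 6 states.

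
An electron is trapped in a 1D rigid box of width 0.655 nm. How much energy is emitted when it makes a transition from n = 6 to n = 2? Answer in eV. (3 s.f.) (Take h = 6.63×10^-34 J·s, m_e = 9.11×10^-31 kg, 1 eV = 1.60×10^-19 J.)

E_1 = h²/(8m_eL²) = 1.406×10^-19 J.
|ΔE| = |6² − 2²|·E_1 = 32·1.406×10^-19 J = 4.499×10^-18 J = 28.1 eV.

|ΔE| = 28.1 eV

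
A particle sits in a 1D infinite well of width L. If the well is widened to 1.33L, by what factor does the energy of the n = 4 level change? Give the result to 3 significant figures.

0.565

E_n ∝ 1/L², so the energy scales by 1/1.33² = 0.565.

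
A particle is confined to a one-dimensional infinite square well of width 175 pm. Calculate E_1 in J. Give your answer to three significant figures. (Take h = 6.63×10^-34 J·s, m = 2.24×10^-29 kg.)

For an infinite well E_n = n²h²/(8mL²), so E_1 = h²/(8mL²) = (6.63×10^-34)²/(8·2.24×10^-29·(1.75×10^-10 m)²) = 8.010×10^-20 J.

E_1 = 8.01×10^-20 J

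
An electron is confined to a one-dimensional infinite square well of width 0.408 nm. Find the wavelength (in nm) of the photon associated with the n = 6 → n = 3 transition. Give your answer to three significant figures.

E_1 = h²/(8m_eL²) = 3.619×10^-19 J, so ΔE = (6² − 3²)E_1 = 9.771×10^-18 J.
λ = hc/ΔE = (6.626×10^-34·2.998×10^8)/9.771×10^-18 = 2.03×10^-8 m = 20.3 nm.

λ = 20.3 nm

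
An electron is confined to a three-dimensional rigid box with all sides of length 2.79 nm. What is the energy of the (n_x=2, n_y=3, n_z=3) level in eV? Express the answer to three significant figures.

E = 1.06 eV

For a 3D rectangular well E = (h²/8m_e)·Σ n_i²/L_i² = (6.626×10^-34)²/(8·9.109×10^-31) · [2²/(2.79 nm)² + 3²/(2.79 nm)² + 3²/(2.79 nm)²].
Evaluating gives E = 1.703×10^-19 J = 1.06 eV.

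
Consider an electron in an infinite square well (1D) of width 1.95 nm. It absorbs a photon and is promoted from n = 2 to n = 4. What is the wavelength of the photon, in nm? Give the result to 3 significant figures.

λ = 1.04×10^3 nm

E_1 = h²/(8m_eL²) = 1.584×10^-20 J, so ΔE = (4² − 2²)E_1 = 1.901×10^-19 J.
λ = hc/ΔE = (6.626×10^-34·2.998×10^8)/1.901×10^-19 = 1.04×10^-6 m = 1.04×10^3 nm.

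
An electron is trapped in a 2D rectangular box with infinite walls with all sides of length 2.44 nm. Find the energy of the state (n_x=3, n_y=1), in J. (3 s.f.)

For a 2D rectangular well E = (h²/8m_e)·Σ n_i²/L_i² = (6.626×10^-34)²/(8·9.109×10^-31) · [3²/(2.44 nm)² + 1²/(2.44 nm)²].
Evaluating gives E = 1.01×10^-19 J.

E = 1.01×10^-19 J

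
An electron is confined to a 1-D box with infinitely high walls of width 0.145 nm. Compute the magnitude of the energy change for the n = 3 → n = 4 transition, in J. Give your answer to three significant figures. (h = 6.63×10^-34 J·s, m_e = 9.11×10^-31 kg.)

E_1 = h²/(8m_eL²) = 2.869×10^-18 J.
|ΔE| = |3² − 4²|·E_1 = 7·2.869×10^-18 J = 2.01×10^-17 J.

|ΔE| = 2.01×10^-17 J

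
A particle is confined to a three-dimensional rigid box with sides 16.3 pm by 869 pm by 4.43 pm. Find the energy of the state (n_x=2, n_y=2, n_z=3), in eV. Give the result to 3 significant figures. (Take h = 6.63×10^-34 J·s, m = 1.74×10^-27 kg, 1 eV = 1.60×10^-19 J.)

For a 3D rectangular well E = (h²/8m)·Σ n_i²/L_i² = (6.63×10^-34)²/(8·1.74×10^-27) · [2²/(16.3 pm)² + 2²/(869 pm)² + 3²/(4.43 pm)²].
Evaluating gives E = 1.496×10^-17 J = 93.5 eV.

E = 93.5 eV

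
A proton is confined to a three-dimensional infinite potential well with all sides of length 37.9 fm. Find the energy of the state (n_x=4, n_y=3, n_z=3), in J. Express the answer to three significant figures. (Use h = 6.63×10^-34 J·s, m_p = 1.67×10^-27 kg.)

For a 3D rectangular well E = (h²/8m_p)·Σ n_i²/L_i² = (6.63×10^-34)²/(8·1.67×10^-27) · [4²/(37.9 fm)² + 3²/(37.9 fm)² + 3²/(37.9 fm)²].
Evaluating gives E = 7.79×10^-13 J.

E = 7.79×10^-13 J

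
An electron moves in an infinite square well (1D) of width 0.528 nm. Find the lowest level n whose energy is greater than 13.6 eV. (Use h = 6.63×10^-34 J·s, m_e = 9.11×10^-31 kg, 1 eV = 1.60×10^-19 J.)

n = 4

E_1 = h²/(8m_eL²) = 2.163×10^-19 J = 1.352 eV.
Need n² > 13.6/1.352 = 10.06, i.e. n > 3.172.
The smallest integer satisfying this is n = 4.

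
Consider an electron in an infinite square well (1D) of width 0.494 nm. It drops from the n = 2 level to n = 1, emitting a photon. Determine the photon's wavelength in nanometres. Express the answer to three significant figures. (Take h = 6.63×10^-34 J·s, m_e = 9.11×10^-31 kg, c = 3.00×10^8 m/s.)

λ = 268 nm

E_1 = h²/(8m_eL²) = 2.472×10^-19 J, so ΔE = (2² − 1²)E_1 = 7.416×10^-19 J.
λ = hc/ΔE = (6.63×10^-34·3.00×10^8)/7.416×10^-19 = 2.68×10^-7 m = 268 nm.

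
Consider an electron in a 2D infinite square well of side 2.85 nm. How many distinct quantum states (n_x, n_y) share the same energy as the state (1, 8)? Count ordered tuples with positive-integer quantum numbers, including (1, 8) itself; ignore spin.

degeneracy = 4

The level has n_x² + n_y² = 65. The ordered positive-integer solutions are (1, 8), (4, 7), (7, 4), (8, 1).
That gives 4 states.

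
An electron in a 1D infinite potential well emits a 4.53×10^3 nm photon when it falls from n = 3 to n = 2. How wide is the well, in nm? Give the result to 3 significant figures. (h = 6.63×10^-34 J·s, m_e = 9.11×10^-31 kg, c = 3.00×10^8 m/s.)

The photon carries ΔE = hc/λ = 6.63×10^-34·3.00×10^8/4.53×10^-6 m = 4.391×10^-20 J.
Since ΔE = (3² − 2²)E_1, E_1 = 8.782×10^-21 J, and L = h/√(8m_eE_1) = 2.62×10^-9 m = 2.62 nm.

L = 2.62 nm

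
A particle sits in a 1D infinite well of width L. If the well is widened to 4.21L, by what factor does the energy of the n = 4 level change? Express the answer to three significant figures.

E_n ∝ 1/L², so the energy scales by 1/4.21² = 0.0564.

0.0564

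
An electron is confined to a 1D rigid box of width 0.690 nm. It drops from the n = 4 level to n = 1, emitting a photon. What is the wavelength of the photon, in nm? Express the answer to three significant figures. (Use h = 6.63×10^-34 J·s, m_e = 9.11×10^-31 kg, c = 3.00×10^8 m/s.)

E_1 = h²/(8m_eL²) = 1.267×10^-19 J, so ΔE = (4² − 1²)E_1 = 1.901×10^-18 J.
λ = hc/ΔE = (6.63×10^-34·3.00×10^8)/1.901×10^-18 = 1.05×10^-7 m = 105 nm.

λ = 105 nm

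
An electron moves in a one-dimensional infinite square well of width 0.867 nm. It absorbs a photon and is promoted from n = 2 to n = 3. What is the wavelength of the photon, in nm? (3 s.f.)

λ = 496 nm

E_1 = h²/(8m_eL²) = 8.015×10^-20 J, so ΔE = (3² − 2²)E_1 = 4.008×10^-19 J.
λ = hc/ΔE = (6.626×10^-34·2.998×10^8)/4.008×10^-19 = 4.96×10^-7 m = 496 nm.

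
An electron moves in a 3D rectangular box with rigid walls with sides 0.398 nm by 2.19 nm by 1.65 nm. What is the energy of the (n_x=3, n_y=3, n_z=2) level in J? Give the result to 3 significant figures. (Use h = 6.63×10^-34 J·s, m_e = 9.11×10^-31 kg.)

E = 3.63×10^-18 J

For a 3D rectangular well E = (h²/8m_e)·Σ n_i²/L_i² = (6.63×10^-34)²/(8·9.11×10^-31) · [3²/(0.398 nm)² + 3²/(2.19 nm)² + 2²/(1.65 nm)²].
Evaluating gives E = 3.63×10^-18 J.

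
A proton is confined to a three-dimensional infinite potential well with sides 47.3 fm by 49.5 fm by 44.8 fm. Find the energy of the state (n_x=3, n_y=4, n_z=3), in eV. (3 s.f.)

For a 3D rectangular well E = (h²/8m_p)·Σ n_i²/L_i² = (6.626×10^-34)²/(8·1.673×10^-27) · [3²/(47.3 fm)² + 4²/(49.5 fm)² + 3²/(44.8 fm)²].
Evaluating gives E = 4.933×10^-13 J = 3.08×10^6 eV.

E = 3.08×10^6 eV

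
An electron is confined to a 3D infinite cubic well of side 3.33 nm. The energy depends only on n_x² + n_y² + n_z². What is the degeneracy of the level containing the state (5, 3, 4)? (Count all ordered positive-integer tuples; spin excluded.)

The level has n_x² + n_y² + n_z² = 50. The ordered positive-integer solutions are (3, 4, 5), (3, 5, 4), (4, 3, 5), (4, 5, 3), (5, 3, 4), (5, 4, 3).
That gives 6 states.

degeneracy = 6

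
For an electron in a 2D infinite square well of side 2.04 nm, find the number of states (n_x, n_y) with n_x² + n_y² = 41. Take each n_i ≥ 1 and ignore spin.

degeneracy = 2

The level has n_x² + n_y² = 41. The ordered positive-integer solutions are (4, 5), (5, 4).
That gives 2 states.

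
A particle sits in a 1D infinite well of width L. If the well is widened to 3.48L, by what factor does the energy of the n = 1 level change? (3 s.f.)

0.0826

E_n ∝ 1/L², so the energy scales by 1/3.48² = 0.0826.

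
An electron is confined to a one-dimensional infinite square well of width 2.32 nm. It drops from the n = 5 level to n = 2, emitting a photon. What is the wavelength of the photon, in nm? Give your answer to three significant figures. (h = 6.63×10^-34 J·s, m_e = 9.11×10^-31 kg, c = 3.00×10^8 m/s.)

λ = 845 nm

E_1 = h²/(8m_eL²) = 1.121×10^-20 J, so ΔE = (5² − 2²)E_1 = 2.354×10^-19 J.
λ = hc/ΔE = (6.63×10^-34·3.00×10^8)/2.354×10^-19 = 8.45×10^-7 m = 845 nm.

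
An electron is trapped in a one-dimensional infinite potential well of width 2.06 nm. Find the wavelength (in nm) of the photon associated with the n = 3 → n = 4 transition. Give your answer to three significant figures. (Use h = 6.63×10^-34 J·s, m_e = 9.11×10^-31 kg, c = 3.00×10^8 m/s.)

E_1 = h²/(8m_eL²) = 1.421×10^-20 J, so ΔE = (4² − 3²)E_1 = 9.947×10^-20 J.
λ = hc/ΔE = (6.63×10^-34·3.00×10^8)/9.947×10^-20 = 2.00×10^-6 m = 2.00×10^3 nm.

λ = 2.00×10^3 nm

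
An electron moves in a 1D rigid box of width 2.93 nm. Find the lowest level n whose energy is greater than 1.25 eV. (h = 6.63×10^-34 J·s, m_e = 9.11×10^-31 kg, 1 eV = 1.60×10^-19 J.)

n = 6

E_1 = h²/(8m_eL²) = 7.026×10^-21 J = 0.04391 eV.
Need n² > 1.25/0.04391 = 28.47, i.e. n > 5.336.
The smallest integer satisfying this is n = 6.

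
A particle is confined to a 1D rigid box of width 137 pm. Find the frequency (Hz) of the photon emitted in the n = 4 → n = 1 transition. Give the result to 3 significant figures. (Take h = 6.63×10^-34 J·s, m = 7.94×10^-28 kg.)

f = 8.34×10^13 Hz

E_1 = h²/(8mL²) = 3.687×10^-21 J and ΔE = (4² − 1²)E_1 = 5.530×10^-20 J.
f = ΔE/h = 5.530×10^-20/6.63×10^-34 = 8.34×10^13 Hz.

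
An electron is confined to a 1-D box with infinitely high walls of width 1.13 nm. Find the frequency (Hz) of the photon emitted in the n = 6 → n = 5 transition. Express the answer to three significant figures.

E_1 = h²/(8m_eL²) = 4.718×10^-20 J and ΔE = (6² − 5²)E_1 = 5.190×10^-19 J.
f = ΔE/h = 5.190×10^-19/6.626×10^-34 = 7.83×10^14 Hz.

f = 7.83×10^14 Hz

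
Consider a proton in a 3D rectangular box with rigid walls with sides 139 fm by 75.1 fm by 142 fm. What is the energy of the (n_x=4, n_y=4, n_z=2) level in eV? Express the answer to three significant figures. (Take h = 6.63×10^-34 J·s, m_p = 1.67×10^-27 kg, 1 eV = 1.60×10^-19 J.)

For a 3D rectangular well E = (h²/8m_p)·Σ n_i²/L_i² = (6.63×10^-34)²/(8·1.67×10^-27) · [4²/(139 fm)² + 4²/(75.1 fm)² + 2²/(142 fm)²].
Evaluating gives E = 1.271×10^-13 J = 7.94×10^5 eV.

E = 7.94×10^5 eV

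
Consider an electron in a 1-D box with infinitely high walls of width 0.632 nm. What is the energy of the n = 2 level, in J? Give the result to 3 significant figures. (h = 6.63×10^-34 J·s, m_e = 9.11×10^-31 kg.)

E_2 = 6.04×10^-19 J

For an infinite well E_n = n²h²/(8m_eL²), so E_1 = h²/(8m_eL²) = (6.63×10^-34)²/(8·9.11×10^-31·(6.32×10^-10 m)²) = 1.510×10^-19 J.
Then E_2 = 2²·E_1 = 4·1.510×10^-19 J = 6.04×10^-19 J.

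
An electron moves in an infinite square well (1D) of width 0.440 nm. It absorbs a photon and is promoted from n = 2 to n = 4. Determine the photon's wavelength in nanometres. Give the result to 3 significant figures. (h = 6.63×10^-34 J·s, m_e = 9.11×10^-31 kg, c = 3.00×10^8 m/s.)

E_1 = h²/(8m_eL²) = 3.115×10^-19 J, so ΔE = (4² − 2²)E_1 = 3.738×10^-18 J.
λ = hc/ΔE = (6.63×10^-34·3.00×10^8)/3.738×10^-18 = 5.32×10^-8 m = 53.2 nm.

λ = 53.2 nm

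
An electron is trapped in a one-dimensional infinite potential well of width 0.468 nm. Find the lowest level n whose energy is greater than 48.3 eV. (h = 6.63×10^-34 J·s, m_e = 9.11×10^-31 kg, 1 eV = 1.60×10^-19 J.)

n = 6

E_1 = h²/(8m_eL²) = 2.754×10^-19 J = 1.721 eV.
Need n² > 48.3/1.721 = 28.07, i.e. n > 5.298.
The smallest integer satisfying this is n = 6.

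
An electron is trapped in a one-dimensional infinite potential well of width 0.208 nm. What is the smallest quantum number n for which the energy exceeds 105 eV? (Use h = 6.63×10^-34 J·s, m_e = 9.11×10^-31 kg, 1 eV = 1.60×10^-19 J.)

n = 4

E_1 = h²/(8m_eL²) = 1.394×10^-18 J = 8.713 eV.
Need n² > 105/8.713 = 12.05, i.e. n > 3.471.
The smallest integer satisfying this is n = 4.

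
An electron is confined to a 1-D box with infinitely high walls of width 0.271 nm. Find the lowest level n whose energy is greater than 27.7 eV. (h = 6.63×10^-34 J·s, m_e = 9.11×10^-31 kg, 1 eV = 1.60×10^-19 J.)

n = 3

E_1 = h²/(8m_eL²) = 8.213×10^-19 J = 5.133 eV.
Need n² > 27.7/5.133 = 5.396, i.e. n > 2.323.
The smallest integer satisfying this is n = 3.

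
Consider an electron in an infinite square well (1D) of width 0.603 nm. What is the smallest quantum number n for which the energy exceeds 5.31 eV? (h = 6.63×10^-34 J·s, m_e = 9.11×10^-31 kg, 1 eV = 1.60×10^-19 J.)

n = 3

E_1 = h²/(8m_eL²) = 1.659×10^-19 J = 1.037 eV.
Need n² > 5.31/1.037 = 5.121, i.e. n > 2.263.
The smallest integer satisfying this is n = 3.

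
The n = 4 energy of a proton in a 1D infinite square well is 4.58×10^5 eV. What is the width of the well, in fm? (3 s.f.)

From E_n = n²h²/(8m_pL²), L = n·h/√(8m_pE_n).
E_4 = 4.58×10^5 eV = 7.337×10^-14 J, so L = 4·6.626×10^-34/√(8·1.673×10^-27·7.337×10^-14) = 8.46×10^-14 m = 84.6 fm.

L = 84.6 fm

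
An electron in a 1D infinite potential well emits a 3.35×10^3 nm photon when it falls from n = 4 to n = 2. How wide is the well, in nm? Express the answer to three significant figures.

L = 3.49 nm

The photon carries ΔE = hc/λ = 6.626×10^-34·2.998×10^8/3.35×10^-6 m = 5.930×10^-20 J.
Since ΔE = (4² − 2²)E_1, E_1 = 4.942×10^-21 J, and L = h/√(8m_eE_1) = 3.49×10^-9 m = 3.49 nm.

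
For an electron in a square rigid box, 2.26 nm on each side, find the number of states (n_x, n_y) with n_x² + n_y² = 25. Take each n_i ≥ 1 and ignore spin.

The level has n_x² + n_y² = 25. The ordered positive-integer solutions are (3, 4), (4, 3).
That gives 2 states.

degeneracy = 2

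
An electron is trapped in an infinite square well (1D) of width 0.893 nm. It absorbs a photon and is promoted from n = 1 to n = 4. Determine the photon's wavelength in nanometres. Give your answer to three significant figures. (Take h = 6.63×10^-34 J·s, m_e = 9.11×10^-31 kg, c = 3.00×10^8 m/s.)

E_1 = h²/(8m_eL²) = 7.563×10^-20 J, so ΔE = (4² − 1²)E_1 = 1.134×10^-18 J.
λ = hc/ΔE = (6.63×10^-34·3.00×10^8)/1.134×10^-18 = 1.75×10^-7 m = 175 nm.

λ = 175 nm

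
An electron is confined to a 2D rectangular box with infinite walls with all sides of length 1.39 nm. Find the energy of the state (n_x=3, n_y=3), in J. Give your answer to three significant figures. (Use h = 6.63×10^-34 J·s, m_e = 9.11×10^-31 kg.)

E = 5.62×10^-19 J

For a 2D rectangular well E = (h²/8m_e)·Σ n_i²/L_i² = (6.63×10^-34)²/(8·9.11×10^-31) · [3²/(1.39 nm)² + 3²/(1.39 nm)²].
Evaluating gives E = 5.62×10^-19 J.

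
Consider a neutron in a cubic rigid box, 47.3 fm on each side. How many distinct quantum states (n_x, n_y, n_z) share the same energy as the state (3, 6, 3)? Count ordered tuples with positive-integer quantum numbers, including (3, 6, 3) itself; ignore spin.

The level has n_x² + n_y² + n_z² = 54. The ordered positive-integer solutions are (1, 2, 7), (1, 7, 2), (2, 1, 7), (2, 5, 5), (2, 7, 1), (3, 3, 6), (3, 6, 3), (5, 2, 5), (5, 5, 2), (6, 3, 3), (7, 1, 2), (7, 2, 1).
That gives 12 states.

degeneracy = 12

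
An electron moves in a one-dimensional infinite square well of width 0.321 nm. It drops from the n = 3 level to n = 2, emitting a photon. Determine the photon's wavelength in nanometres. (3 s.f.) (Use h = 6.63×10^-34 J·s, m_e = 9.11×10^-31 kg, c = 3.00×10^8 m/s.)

λ = 68.0 nm

E_1 = h²/(8m_eL²) = 5.853×10^-19 J, so ΔE = (3² − 2²)E_1 = 2.926×10^-18 J.
λ = hc/ΔE = (6.63×10^-34·3.00×10^8)/2.926×10^-18 = 6.80×10^-8 m = 68.0 nm.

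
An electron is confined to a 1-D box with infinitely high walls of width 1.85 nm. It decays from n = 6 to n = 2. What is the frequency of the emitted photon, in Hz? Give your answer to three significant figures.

E_1 = h²/(8m_eL²) = 1.760×10^-20 J and ΔE = (6² − 2²)E_1 = 5.632×10^-19 J.
f = ΔE/h = 5.632×10^-19/6.626×10^-34 = 8.50×10^14 Hz.

f = 8.50×10^14 Hz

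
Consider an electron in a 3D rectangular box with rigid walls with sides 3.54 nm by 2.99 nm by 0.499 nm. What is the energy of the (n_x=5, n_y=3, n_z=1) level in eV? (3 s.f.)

For a 3D rectangular well E = (h²/8m_e)·Σ n_i²/L_i² = (6.626×10^-34)²/(8·9.109×10^-31) · [5²/(3.54 nm)² + 3²/(2.99 nm)² + 1²/(0.499 nm)²].
Evaluating gives E = 4.228×10^-19 J = 2.64 eV.

E = 2.64 eV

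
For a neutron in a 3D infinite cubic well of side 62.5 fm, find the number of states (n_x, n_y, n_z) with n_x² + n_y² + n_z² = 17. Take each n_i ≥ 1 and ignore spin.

The level has n_x² + n_y² + n_z² = 17. The ordered positive-integer solutions are (2, 2, 3), (2, 3, 2), (3, 2, 2).
That gives 3 states.

degeneracy = 3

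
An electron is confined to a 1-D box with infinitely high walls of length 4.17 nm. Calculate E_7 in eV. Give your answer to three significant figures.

E_7 = 1.06 eV

For an infinite well E_n = n²h²/(8m_eL²), so E_1 = h²/(8m_eL²) = (6.626×10^-34)²/(8·9.109×10^-31·(4.17×10^-9 m)²) = 3.465×10^-21 J.
Then E_7 = 7²·E_1 = 49·3.465×10^-21 J = 1.698×10^-19 J.
Converting, E_7 = 1.698×10^-19 J / (1.602×10^-19 J/eV) = 1.06 eV.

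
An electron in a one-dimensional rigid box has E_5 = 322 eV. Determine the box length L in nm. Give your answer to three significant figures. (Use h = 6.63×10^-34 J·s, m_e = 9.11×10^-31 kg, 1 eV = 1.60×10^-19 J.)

L = 0.171 nm

From E_n = n²h²/(8m_eL²), L = n·h/√(8m_eE_n).
E_5 = 322 eV = 5.152×10^-17 J, so L = 5·6.63×10^-34/√(8·9.11×10^-31·5.152×10^-17) = 1.71×10^-10 m = 0.171 nm.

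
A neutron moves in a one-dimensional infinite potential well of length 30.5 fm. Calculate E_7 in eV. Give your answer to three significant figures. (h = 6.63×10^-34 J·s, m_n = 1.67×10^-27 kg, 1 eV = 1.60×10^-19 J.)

For an infinite well E_n = n²h²/(8m_nL²), so E_1 = h²/(8m_nL²) = (6.63×10^-34)²/(8·1.67×10^-27·(3.05×10^-14 m)²) = 3.537×10^-14 J.
Then E_7 = 7²·E_1 = 49·3.537×10^-14 J = 1.733×10^-12 J.
Converting, E_7 = 1.733×10^-12 J / (1.60×10^-19 J/eV) = 1.08×10^7 eV.

E_7 = 1.08×10^7 eV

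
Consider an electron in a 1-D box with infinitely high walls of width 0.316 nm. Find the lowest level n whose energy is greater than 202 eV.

n = 8

E_1 = h²/(8m_eL²) = 6.033×10^-19 J = 3.766 eV.
Need n² > 202/3.766 = 53.64, i.e. n > 7.324.
The smallest integer satisfying this is n = 8.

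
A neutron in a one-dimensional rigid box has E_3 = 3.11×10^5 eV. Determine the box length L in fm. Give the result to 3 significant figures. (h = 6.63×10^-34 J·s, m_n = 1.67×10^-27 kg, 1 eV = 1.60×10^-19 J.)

L = 77.1 fm

From E_n = n²h²/(8m_nL²), L = n·h/√(8m_nE_n).
E_3 = 3.11×10^5 eV = 4.976×10^-14 J, so L = 3·6.63×10^-34/√(8·1.67×10^-27·4.976×10^-14) = 7.71×10^-14 m = 77.1 fm.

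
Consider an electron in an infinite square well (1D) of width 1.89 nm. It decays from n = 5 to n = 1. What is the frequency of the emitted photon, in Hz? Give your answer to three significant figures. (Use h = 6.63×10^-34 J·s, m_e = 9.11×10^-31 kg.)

E_1 = h²/(8m_eL²) = 1.688×10^-20 J and ΔE = (5² − 1²)E_1 = 4.051×10^-19 J.
f = ΔE/h = 4.051×10^-19/6.63×10^-34 = 6.11×10^14 Hz.

f = 6.11×10^14 Hz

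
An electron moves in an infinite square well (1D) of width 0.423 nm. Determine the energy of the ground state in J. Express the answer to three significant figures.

For an infinite well E_n = n²h²/(8m_eL²), so E_1 = h²/(8m_eL²) = (6.626×10^-34)²/(8·9.109×10^-31·(4.23×10^-10 m)²) = 3.367×10^-19 J.

E_1 = 3.37×10^-19 J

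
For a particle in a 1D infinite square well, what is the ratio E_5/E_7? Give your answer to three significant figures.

0.510

E_n ∝ n², so E_5/E_7 = 5²/7² = 25/49 = 0.510.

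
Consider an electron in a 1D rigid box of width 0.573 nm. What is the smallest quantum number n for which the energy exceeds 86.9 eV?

E_1 = h²/(8m_eL²) = 1.835×10^-19 J = 1.145 eV.
Need n² > 86.9/1.145 = 75.90, i.e. n > 8.712.
The smallest integer satisfying this is n = 9.

n = 9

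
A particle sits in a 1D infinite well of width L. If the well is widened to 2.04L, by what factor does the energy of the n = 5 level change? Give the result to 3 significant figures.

0.240

E_n ∝ 1/L², so the energy scales by 1/2.04² = 0.240.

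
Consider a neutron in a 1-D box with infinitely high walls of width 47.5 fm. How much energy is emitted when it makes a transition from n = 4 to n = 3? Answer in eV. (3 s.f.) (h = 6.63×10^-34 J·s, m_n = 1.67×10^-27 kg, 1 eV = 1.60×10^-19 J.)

E_1 = h²/(8m_nL²) = 1.458×10^-14 J.
|ΔE| = |4² − 3²|·E_1 = 7·1.458×10^-14 J = 1.021×10^-13 J = 6.38×10^5 eV.

|ΔE| = 6.38×10^5 eV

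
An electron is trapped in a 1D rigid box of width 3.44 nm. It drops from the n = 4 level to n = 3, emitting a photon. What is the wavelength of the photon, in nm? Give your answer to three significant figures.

E_1 = h²/(8m_eL²) = 5.091×10^-21 J, so ΔE = (4² − 3²)E_1 = 3.564×10^-20 J.
λ = hc/ΔE = (6.626×10^-34·2.998×10^8)/3.564×10^-20 = 5.57×10^-6 m = 5.57×10^3 nm.

λ = 5.57×10^3 nm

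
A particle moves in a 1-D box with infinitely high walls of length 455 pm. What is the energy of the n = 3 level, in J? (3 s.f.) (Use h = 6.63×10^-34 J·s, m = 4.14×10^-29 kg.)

For an infinite well E_n = n²h²/(8mL²), so E_1 = h²/(8mL²) = (6.63×10^-34)²/(8·4.14×10^-29·(4.55×10^-10 m)²) = 6.411×10^-21 J.
Then E_3 = 3²·E_1 = 9·6.411×10^-21 J = 5.77×10^-20 J.

E_3 = 5.77×10^-20 J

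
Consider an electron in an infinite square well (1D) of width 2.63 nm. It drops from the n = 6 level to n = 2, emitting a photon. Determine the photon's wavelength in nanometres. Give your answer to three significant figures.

λ = 713 nm

E_1 = h²/(8m_eL²) = 8.710×10^-21 J, so ΔE = (6² − 2²)E_1 = 2.787×10^-19 J.
λ = hc/ΔE = (6.626×10^-34·2.998×10^8)/2.787×10^-19 = 7.13×10^-7 m = 713 nm.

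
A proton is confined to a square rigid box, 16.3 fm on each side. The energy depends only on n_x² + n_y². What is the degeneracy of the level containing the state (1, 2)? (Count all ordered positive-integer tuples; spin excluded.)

degeneracy = 2

The level has n_x² + n_y² = 5. The ordered positive-integer solutions are (1, 2), (2, 1).
That gives 2 states.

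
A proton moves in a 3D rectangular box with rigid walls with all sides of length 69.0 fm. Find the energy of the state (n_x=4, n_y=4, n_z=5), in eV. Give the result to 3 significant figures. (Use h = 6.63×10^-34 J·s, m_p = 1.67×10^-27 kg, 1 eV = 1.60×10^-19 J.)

E = 2.46×10^6 eV

For a 3D rectangular well E = (h²/8m_p)·Σ n_i²/L_i² = (6.63×10^-34)²/(8·1.67×10^-27) · [4²/(69.0 fm)² + 4²/(69.0 fm)² + 5²/(69.0 fm)²].
Evaluating gives E = 3.939×10^-13 J = 2.46×10^6 eV.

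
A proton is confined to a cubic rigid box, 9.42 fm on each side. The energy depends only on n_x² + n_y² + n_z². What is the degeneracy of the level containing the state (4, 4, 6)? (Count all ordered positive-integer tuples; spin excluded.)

degeneracy = 3

The level has n_x² + n_y² + n_z² = 68. The ordered positive-integer solutions are (4, 4, 6), (4, 6, 4), (6, 4, 4).
That gives 3 states.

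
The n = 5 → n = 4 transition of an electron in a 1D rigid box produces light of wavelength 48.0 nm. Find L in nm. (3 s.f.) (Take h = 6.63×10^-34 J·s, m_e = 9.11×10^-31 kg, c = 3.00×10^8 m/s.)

L = 0.362 nm

The photon carries ΔE = hc/λ = 6.63×10^-34·3.00×10^8/4.80×10^-8 m = 4.144×10^-18 J.
Since ΔE = (5² − 4²)E_1, E_1 = 4.604×10^-19 J, and L = h/√(8m_eE_1) = 3.62×10^-10 m = 0.362 nm.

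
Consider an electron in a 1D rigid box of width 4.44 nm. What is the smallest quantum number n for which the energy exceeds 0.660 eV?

E_1 = h²/(8m_eL²) = 3.056×10^-21 J = 0.01908 eV.
Need n² > 0.660/0.01908 = 34.59, i.e. n > 5.881.
The smallest integer satisfying this is n = 6.

n = 6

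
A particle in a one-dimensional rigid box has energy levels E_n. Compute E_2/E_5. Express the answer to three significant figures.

0.160

E_n ∝ n², so E_2/E_5 = 2²/5² = 4/25 = 0.160.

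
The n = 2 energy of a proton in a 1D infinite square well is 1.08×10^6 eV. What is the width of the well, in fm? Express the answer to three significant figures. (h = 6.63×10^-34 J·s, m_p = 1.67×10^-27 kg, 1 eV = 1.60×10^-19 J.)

L = 27.6 fm

From E_n = n²h²/(8m_pL²), L = n·h/√(8m_pE_n).
E_2 = 1.08×10^6 eV = 1.728×10^-13 J, so L = 2·6.63×10^-34/√(8·1.67×10^-27·1.728×10^-13) = 2.76×10^-14 m = 27.6 fm.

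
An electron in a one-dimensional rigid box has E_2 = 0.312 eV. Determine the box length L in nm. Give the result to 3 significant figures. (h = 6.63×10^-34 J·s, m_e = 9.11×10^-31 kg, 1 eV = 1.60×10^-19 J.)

L = 2.20 nm

From E_n = n²h²/(8m_eL²), L = n·h/√(8m_eE_n).
E_2 = 0.312 eV = 4.992×10^-20 J, so L = 2·6.63×10^-34/√(8·9.11×10^-31·4.992×10^-20) = 2.20×10^-9 m = 2.20 nm.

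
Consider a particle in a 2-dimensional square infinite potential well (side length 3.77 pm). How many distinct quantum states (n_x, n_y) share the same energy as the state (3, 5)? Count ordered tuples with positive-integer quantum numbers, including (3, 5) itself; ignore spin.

degeneracy = 2

The level has n_x² + n_y² = 34. The ordered positive-integer solutions are (3, 5), (5, 3).
That gives 2 states.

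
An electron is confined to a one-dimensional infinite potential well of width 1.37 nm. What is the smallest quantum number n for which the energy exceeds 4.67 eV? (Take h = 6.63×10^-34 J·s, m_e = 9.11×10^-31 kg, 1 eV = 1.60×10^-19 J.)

E_1 = h²/(8m_eL²) = 3.213×10^-20 J = 0.2008 eV.
Need n² > 4.67/0.2008 = 23.26, i.e. n > 4.823.
The smallest integer satisfying this is n = 5.

n = 5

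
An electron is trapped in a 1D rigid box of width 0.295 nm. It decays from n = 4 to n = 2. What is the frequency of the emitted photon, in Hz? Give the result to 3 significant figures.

f = 1.25×10^16 Hz

E_1 = h²/(8m_eL²) = 6.923×10^-19 J and ΔE = (4² − 2²)E_1 = 8.308×10^-18 J.
f = ΔE/h = 8.308×10^-18/6.626×10^-34 = 1.25×10^16 Hz.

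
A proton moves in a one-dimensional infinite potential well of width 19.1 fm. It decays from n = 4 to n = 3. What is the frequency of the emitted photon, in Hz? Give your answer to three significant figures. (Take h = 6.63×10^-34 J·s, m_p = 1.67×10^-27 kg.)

E_1 = h²/(8m_pL²) = 9.019×10^-14 J and ΔE = (4² − 3²)E_1 = 6.313×10^-13 J.
f = ΔE/h = 6.313×10^-13/6.63×10^-34 = 9.52×10^20 Hz.

f = 9.52×10^20 Hz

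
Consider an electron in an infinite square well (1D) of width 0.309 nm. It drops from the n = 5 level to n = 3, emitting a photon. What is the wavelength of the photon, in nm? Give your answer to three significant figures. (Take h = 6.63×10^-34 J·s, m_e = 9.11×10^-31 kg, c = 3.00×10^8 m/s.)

E_1 = h²/(8m_eL²) = 6.317×10^-19 J, so ΔE = (5² − 3²)E_1 = 1.011×10^-17 J.
λ = hc/ΔE = (6.63×10^-34·3.00×10^8)/1.011×10^-17 = 1.97×10^-8 m = 19.7 nm.

λ = 19.7 nm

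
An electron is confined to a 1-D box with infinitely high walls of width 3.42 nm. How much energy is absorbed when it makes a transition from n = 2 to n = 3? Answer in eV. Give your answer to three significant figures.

|ΔE| = 0.161 eV

E_1 = h²/(8m_eL²) = 5.151×10^-21 J.
|ΔE| = |2² − 3²|·E_1 = 5·5.151×10^-21 J = 2.576×10^-20 J = 0.161 eV.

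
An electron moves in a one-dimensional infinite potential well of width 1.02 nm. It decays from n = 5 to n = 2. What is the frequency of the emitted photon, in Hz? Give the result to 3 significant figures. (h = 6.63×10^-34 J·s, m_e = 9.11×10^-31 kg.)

f = 1.84×10^15 Hz

E_1 = h²/(8m_eL²) = 5.797×10^-20 J and ΔE = (5² − 2²)E_1 = 1.217×10^-18 J.
f = ΔE/h = 1.217×10^-18/6.63×10^-34 = 1.84×10^15 Hz.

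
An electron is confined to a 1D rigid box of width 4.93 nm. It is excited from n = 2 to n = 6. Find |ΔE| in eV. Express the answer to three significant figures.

E_1 = h²/(8m_eL²) = 2.479×10^-21 J.
|ΔE| = |2² − 6²|·E_1 = 32·2.479×10^-21 J = 7.933×10^-20 J = 0.495 eV.

|ΔE| = 0.495 eV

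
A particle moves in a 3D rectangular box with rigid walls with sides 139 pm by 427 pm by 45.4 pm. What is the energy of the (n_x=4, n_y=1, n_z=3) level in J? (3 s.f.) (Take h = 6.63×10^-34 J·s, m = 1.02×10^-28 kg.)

E = 2.80×10^-18 J

For a 3D rectangular well E = (h²/8m)·Σ n_i²/L_i² = (6.63×10^-34)²/(8·1.02×10^-28) · [4²/(139 pm)² + 1²/(427 pm)² + 3²/(45.4 pm)²].
Evaluating gives E = 2.80×10^-18 J.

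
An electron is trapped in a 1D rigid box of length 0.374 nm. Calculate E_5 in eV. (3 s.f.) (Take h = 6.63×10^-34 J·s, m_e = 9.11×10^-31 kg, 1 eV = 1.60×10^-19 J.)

For an infinite well E_n = n²h²/(8m_eL²), so E_1 = h²/(8m_eL²) = (6.63×10^-34)²/(8·9.11×10^-31·(3.74×10^-10 m)²) = 4.312×10^-19 J.
Then E_5 = 5²·E_1 = 25·4.312×10^-19 J = 1.078×10^-17 J.
Converting, E_5 = 1.078×10^-17 J / (1.60×10^-19 J/eV) = 67.4 eV.

E_5 = 67.4 eV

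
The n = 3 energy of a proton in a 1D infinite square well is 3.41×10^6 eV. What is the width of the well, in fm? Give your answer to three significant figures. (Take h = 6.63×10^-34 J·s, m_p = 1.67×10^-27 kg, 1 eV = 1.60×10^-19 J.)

From E_n = n²h²/(8m_pL²), L = n·h/√(8m_pE_n).
E_3 = 3.41×10^6 eV = 5.456×10^-13 J, so L = 3·6.63×10^-34/√(8·1.67×10^-27·5.456×10^-13) = 2.33×10^-14 m = 23.3 fm.

L = 23.3 fm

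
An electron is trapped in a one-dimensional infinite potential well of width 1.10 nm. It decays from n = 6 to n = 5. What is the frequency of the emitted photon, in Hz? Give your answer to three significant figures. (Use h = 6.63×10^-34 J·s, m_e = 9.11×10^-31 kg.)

E_1 = h²/(8m_eL²) = 4.985×10^-20 J and ΔE = (6² − 5²)E_1 = 5.483×10^-19 J.
f = ΔE/h = 5.483×10^-19/6.63×10^-34 = 8.27×10^14 Hz.

f = 8.27×10^14 Hz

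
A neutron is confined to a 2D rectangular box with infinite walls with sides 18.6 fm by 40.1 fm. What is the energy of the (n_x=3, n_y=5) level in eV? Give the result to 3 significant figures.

For a 2D rectangular well E = (h²/8m_n)·Σ n_i²/L_i² = (6.626×10^-34)²/(8·1.675×10^-27) · [3²/(18.6 fm)² + 5²/(40.1 fm)²].
Evaluating gives E = 1.362×10^-12 J = 8.50×10^6 eV.

E = 8.50×10^6 eV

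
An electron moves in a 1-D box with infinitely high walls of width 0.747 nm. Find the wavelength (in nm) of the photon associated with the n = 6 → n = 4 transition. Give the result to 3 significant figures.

E_1 = h²/(8m_eL²) = 1.080×10^-19 J, so ΔE = (6² − 4²)E_1 = 2.160×10^-18 J.
λ = hc/ΔE = (6.626×10^-34·2.998×10^8)/2.160×10^-18 = 9.20×10^-8 m = 92.0 nm.

λ = 92.0 nm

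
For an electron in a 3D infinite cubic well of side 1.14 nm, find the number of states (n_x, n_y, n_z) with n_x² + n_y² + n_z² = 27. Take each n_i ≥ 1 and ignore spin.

The level has n_x² + n_y² + n_z² = 27. The ordered positive-integer solutions are (1, 1, 5), (1, 5, 1), (3, 3, 3), (5, 1, 1).
That gives 4 states.

degeneracy = 4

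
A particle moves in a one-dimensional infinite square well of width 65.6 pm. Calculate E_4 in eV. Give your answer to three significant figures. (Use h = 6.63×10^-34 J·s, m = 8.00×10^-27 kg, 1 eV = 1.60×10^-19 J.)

E_4 = 0.160 eV

For an infinite well E_n = n²h²/(8mL²), so E_1 = h²/(8mL²) = (6.63×10^-34)²/(8·8.00×10^-27·(6.56×10^-11 m)²) = 1.596×10^-21 J.
Then E_4 = 4²·E_1 = 16·1.596×10^-21 J = 2.554×10^-20 J.
Converting, E_4 = 2.554×10^-20 J / (1.60×10^-19 J/eV) = 0.160 eV.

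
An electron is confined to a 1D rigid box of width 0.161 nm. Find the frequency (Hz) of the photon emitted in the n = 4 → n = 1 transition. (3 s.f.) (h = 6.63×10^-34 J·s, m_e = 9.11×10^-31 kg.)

f = 5.26×10^16 Hz

E_1 = h²/(8m_eL²) = 2.327×10^-18 J and ΔE = (4² − 1²)E_1 = 3.490×10^-17 J.
f = ΔE/h = 3.490×10^-17/6.63×10^-34 = 5.26×10^16 Hz.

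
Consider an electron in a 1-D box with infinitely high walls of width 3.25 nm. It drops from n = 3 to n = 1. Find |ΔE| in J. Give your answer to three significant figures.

E_1 = h²/(8m_eL²) = 5.704×10^-21 J.
|ΔE| = |3² − 1²|·E_1 = 8·5.704×10^-21 J = 4.56×10^-20 J.

|ΔE| = 4.56×10^-20 J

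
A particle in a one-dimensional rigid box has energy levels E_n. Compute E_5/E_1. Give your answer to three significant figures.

25.0

E_n ∝ n², so E_5/E_1 = 5²/1² = 25/1 = 25.0.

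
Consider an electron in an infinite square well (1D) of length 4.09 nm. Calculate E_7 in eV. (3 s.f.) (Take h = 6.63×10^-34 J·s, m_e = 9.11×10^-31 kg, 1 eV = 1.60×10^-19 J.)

For an infinite well E_n = n²h²/(8m_eL²), so E_1 = h²/(8m_eL²) = (6.63×10^-34)²/(8·9.11×10^-31·(4.09×10^-9 m)²) = 3.606×10^-21 J.
Then E_7 = 7²·E_1 = 49·3.606×10^-21 J = 1.767×10^-19 J.
Converting, E_7 = 1.767×10^-19 J / (1.60×10^-19 J/eV) = 1.10 eV.

E_7 = 1.10 eV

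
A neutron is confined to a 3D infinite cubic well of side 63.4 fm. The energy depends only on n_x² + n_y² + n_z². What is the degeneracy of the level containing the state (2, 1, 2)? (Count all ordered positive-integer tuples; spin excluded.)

The level has n_x² + n_y² + n_z² = 9. The ordered positive-integer solutions are (1, 2, 2), (2, 1, 2), (2, 2, 1).
That gives 3 states.

degeneracy = 3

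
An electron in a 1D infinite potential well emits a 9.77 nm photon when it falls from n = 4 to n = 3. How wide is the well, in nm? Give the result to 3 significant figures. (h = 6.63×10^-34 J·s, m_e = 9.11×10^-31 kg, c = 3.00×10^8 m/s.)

L = 0.144 nm

The photon carries ΔE = hc/λ = 6.63×10^-34·3.00×10^8/9.77×10^-9 m = 2.036×10^-17 J.
Since ΔE = (4² − 3²)E_1, E_1 = 2.909×10^-18 J, and L = h/√(8m_eE_1) = 1.44×10^-10 m = 0.144 nm.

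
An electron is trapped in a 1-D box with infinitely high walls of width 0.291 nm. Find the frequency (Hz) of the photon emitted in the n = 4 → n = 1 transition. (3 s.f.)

E_1 = h²/(8m_eL²) = 7.115×10^-19 J and ΔE = (4² − 1²)E_1 = 1.067×10^-17 J.
f = ΔE/h = 1.067×10^-17/6.626×10^-34 = 1.61×10^16 Hz.

f = 1.61×10^16 Hz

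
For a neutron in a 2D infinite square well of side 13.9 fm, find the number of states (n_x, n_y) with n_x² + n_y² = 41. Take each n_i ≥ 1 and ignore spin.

degeneracy = 2

The level has n_x² + n_y² = 41. The ordered positive-integer solutions are (4, 5), (5, 4).
That gives 2 states.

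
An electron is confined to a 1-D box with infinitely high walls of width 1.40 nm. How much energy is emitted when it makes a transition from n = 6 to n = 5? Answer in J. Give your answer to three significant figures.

E_1 = h²/(8m_eL²) = 3.074×10^-20 J.
|ΔE| = |6² − 5²|·E_1 = 11·3.074×10^-20 J = 3.38×10^-19 J.

|ΔE| = 3.38×10^-19 J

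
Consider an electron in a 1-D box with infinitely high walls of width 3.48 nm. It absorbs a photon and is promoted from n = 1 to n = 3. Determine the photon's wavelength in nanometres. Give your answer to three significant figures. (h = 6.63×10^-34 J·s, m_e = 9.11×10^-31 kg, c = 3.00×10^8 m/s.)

λ = 4.99×10^3 nm

E_1 = h²/(8m_eL²) = 4.980×10^-21 J, so ΔE = (3² − 1²)E_1 = 3.984×10^-20 J.
λ = hc/ΔE = (6.63×10^-34·3.00×10^8)/3.984×10^-20 = 4.99×10^-6 m = 4.99×10^3 nm.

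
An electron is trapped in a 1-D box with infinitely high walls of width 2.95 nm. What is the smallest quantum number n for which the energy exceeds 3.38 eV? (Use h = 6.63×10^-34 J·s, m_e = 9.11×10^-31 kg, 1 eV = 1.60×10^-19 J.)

n = 9

E_1 = h²/(8m_eL²) = 6.931×10^-21 J = 0.04332 eV.
Need n² > 3.38/0.04332 = 78.02, i.e. n > 8.833.
The smallest integer satisfying this is n = 9.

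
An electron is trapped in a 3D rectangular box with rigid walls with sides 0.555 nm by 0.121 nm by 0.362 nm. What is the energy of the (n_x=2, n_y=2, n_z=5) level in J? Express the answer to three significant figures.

For a 3D rectangular well E = (h²/8m_e)·Σ n_i²/L_i² = (6.626×10^-34)²/(8·9.109×10^-31) · [2²/(0.555 nm)² + 2²/(0.121 nm)² + 5²/(0.362 nm)²].
Evaluating gives E = 2.87×10^-17 J.

E = 2.87×10^-17 J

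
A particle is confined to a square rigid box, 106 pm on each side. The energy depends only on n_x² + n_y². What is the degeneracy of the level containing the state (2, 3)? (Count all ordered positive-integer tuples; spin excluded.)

degeneracy = 2

The level has n_x² + n_y² = 13. The ordered positive-integer solutions are (2, 3), (3, 2).
That gives 2 states.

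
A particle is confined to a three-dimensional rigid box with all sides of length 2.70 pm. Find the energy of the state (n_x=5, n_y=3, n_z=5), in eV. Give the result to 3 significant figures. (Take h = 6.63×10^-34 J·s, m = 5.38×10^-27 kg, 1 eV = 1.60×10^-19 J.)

For a 3D rectangular well E = (h²/8m)·Σ n_i²/L_i² = (6.63×10^-34)²/(8·5.38×10^-27) · [5²/(2.70 pm)² + 3²/(2.70 pm)² + 5²/(2.70 pm)²].
Evaluating gives E = 8.266×10^-17 J = 517 eV.

E = 517 eV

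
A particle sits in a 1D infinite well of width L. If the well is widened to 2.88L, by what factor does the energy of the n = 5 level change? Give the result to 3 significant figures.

0.121

E_n ∝ 1/L², so the energy scales by 1/2.88² = 0.121.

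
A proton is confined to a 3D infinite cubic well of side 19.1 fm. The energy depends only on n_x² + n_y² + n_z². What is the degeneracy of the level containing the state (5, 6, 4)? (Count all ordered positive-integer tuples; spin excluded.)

degeneracy = 12

The level has n_x² + n_y² + n_z² = 77. The ordered positive-integer solutions are (2, 3, 8), (2, 8, 3), (3, 2, 8), (3, 8, 2), (4, 5, 6), (4, 6, 5), (5, 4, 6), (5, 6, 4), (6, 4, 5), (6, 5, 4), (8, 2, 3), (8, 3, 2).
That gives 12 states.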